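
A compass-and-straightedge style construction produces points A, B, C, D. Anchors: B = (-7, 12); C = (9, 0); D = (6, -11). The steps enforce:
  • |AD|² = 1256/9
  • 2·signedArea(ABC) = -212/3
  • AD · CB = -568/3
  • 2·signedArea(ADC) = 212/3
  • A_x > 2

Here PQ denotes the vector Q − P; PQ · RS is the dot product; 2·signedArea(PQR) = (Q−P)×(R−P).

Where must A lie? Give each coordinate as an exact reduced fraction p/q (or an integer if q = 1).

A = (8/3, 1/3)

1. A_x = 8/3  [2·signedArea(ADC) = 212/3 ∩ 2·signedArea(ABC) = -212/3]
2. A_y = 1/3  [2·signedArea(ADC) = 212/3 ∩ 2·signedArea(ABC) = -212/3]
   → A = (8/3, 1/3)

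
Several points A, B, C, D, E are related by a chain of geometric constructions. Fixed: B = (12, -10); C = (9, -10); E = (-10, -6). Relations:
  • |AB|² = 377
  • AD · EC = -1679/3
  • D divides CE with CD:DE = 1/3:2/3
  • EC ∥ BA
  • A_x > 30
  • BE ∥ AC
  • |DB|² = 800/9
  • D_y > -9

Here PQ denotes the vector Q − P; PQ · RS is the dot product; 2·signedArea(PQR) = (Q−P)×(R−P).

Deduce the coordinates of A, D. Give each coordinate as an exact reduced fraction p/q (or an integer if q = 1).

1. A_x = 31  [BE ∥ AC ∩ EC ∥ BA]
2. A_y = -14  [BE ∥ AC ∩ EC ∥ BA]
   → A = (31, -14)
3. D_x = 8/3  [D divides CE with CD:DE = 1/3:2/3]
4. D_y = -26/3  [D divides CE with CD:DE = 1/3:2/3]
   → D = (8/3, -26/3)

A = (31, -14)
D = (8/3, -26/3)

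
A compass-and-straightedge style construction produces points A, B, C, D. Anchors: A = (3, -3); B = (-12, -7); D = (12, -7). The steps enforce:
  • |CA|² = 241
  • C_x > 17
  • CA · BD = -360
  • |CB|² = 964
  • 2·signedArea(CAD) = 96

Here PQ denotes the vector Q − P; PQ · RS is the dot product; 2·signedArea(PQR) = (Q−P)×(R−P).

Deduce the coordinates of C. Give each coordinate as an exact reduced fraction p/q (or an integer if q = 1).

1. C_x = 18  [2·signedArea(CAD) = 96 ∩ CA · BD = -360]
2. C_y = 1  [2·signedArea(CAD) = 96 ∩ CA · BD = -360]
   → C = (18, 1)

C = (18, 1)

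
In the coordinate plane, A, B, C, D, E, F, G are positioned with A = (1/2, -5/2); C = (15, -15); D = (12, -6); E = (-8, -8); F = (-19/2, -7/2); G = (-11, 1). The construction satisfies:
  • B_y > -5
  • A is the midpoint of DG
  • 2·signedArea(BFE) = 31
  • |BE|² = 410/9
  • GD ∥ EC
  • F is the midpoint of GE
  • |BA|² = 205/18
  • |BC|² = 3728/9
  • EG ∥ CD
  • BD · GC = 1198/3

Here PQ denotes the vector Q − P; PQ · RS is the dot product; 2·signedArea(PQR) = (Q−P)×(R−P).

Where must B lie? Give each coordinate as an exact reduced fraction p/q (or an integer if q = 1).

1. B_x = -7/3  [2·signedArea(BFE) = 31 ∩ BD · GC = 1198/3]
2. B_y = -13/3  [2·signedArea(BFE) = 31 ∩ BD · GC = 1198/3]
   → B = (-7/3, -13/3)

B = (-7/3, -13/3)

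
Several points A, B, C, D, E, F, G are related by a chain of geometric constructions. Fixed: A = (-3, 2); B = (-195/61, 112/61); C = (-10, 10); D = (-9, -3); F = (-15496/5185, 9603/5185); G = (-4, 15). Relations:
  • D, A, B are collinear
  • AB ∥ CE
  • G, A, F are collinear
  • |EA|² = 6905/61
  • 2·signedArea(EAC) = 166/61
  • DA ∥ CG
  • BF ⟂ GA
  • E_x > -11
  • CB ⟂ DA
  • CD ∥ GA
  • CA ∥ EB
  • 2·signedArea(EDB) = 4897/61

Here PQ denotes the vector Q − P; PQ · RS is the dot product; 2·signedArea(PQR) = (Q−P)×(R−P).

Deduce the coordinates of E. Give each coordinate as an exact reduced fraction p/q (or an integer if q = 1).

E = (-622/61, 600/61)

1. E_x = -622/61  [CA ∥ EB ∩ AB ∥ CE]
2. E_y = 600/61  [CA ∥ EB ∩ AB ∥ CE]
   → E = (-622/61, 600/61)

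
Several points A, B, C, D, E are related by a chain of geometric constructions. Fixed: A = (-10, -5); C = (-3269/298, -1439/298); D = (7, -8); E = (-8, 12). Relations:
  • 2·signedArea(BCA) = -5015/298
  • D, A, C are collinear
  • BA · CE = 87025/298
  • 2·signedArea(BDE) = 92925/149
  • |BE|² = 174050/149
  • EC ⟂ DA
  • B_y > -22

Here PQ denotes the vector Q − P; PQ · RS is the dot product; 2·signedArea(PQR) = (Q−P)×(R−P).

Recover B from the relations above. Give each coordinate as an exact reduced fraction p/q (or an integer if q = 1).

B = (-2077/149, -3227/149)

1. B_x = -2077/149  [2·signedArea(BDE) = 92925/149 ∩ BA · CE = 87025/298]
2. B_y = -3227/149  [2·signedArea(BDE) = 92925/149 ∩ BA · CE = 87025/298]
   → B = (-2077/149, -3227/149)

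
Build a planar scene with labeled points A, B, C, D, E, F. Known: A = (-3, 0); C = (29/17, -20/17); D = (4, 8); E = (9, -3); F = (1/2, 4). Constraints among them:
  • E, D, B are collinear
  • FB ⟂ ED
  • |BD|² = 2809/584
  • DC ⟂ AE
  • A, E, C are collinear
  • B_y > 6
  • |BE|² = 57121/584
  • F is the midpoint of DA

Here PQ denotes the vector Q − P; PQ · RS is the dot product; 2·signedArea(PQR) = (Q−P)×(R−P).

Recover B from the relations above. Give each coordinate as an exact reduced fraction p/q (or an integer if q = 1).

1. B_x = 1433/292  [E, D, B are collinear ∩ FB ⟂ ED]
2. B_y = 1753/292  [E, D, B are collinear ∩ FB ⟂ ED]
   → B = (1433/292, 1753/292)

B = (1433/292, 1753/292)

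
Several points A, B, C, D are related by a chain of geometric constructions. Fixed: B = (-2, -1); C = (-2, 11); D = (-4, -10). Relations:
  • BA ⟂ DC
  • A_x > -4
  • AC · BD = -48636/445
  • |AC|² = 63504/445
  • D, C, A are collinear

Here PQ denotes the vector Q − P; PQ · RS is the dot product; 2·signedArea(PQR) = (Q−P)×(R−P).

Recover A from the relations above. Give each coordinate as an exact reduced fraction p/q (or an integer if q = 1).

A = (-1394/445, -397/445)

1. A_x = -1394/445  [D, C, A are collinear ∩ BA ⟂ DC]
2. A_y = -397/445  [D, C, A are collinear ∩ BA ⟂ DC]
   → A = (-1394/445, -397/445)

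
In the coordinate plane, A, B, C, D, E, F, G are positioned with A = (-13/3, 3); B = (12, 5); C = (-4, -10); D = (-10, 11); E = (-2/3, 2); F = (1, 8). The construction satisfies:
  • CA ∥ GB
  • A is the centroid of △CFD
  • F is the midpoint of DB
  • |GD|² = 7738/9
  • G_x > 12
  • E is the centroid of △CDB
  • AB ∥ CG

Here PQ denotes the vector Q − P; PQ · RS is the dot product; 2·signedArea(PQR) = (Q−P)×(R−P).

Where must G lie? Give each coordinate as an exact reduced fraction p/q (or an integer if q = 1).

1. G_x = 37/3  [CA ∥ GB ∩ AB ∥ CG]
2. G_y = -8  [CA ∥ GB ∩ AB ∥ CG]
   → G = (37/3, -8)

G = (37/3, -8)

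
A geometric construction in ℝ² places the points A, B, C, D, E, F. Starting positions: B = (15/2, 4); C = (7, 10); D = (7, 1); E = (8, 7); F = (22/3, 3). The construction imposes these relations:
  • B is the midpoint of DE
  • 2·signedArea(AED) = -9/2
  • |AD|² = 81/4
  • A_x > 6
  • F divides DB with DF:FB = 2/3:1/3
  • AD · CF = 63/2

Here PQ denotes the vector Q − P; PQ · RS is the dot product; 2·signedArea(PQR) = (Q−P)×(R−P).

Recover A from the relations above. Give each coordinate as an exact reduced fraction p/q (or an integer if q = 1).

A = (7, 11/2)

1. A_x = 7  [AD · CF = 63/2 ∩ 2·signedArea(AED) = -9/2]
2. A_y = 11/2  [AD · CF = 63/2 ∩ 2·signedArea(AED) = -9/2]
   → A = (7, 11/2)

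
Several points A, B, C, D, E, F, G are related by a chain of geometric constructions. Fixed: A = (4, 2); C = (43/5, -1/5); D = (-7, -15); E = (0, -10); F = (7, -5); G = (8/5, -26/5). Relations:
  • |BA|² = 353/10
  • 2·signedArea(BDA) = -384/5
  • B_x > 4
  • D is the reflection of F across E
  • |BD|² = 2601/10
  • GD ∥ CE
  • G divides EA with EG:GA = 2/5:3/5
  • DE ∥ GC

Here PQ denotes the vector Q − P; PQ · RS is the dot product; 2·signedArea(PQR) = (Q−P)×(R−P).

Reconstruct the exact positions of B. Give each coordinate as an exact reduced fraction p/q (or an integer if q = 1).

B = (47/10, -39/10)

1. B_x = 47/10  [line -17·x + 11·y + 614/5 = 0 ∩ |BD|² = 2601/10]
2. B_y = -39/10  [line -17·x + 11·y + 614/5 = 0 ∩ |BD|² = 2601/10]
   → B = (47/10, -39/10)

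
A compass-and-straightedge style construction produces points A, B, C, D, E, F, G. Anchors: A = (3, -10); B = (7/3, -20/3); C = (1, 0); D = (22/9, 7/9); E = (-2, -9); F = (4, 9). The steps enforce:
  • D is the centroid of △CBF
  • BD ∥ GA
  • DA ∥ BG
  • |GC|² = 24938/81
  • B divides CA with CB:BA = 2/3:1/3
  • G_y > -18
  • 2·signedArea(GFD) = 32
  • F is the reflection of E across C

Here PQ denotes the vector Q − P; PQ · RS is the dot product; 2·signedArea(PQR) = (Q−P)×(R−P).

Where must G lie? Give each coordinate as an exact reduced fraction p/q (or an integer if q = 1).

1. G_x = 26/9  [BD ∥ GA ∩ DA ∥ BG]
2. G_y = -157/9  [BD ∥ GA ∩ DA ∥ BG]
   → G = (26/9, -157/9)

G = (26/9, -157/9)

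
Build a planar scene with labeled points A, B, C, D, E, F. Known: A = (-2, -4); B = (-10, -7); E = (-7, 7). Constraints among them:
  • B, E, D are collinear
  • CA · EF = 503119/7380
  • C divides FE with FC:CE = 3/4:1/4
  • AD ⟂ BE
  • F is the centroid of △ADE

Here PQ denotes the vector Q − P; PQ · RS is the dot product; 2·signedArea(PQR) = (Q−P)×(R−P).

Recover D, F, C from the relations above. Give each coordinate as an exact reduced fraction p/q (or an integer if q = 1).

1. D_x = -1852/205  [B, E, D are collinear ∩ AD ⟂ BE]
2. D_y = -511/205  [B, E, D are collinear ∩ AD ⟂ BE]
   → D = (-1852/205, -511/205)
3. F_x = -3697/615  [F is the centroid of △ADE]
4. F_y = 104/615  [F is the centroid of △ADE]
   → F = (-3697/615, 104/615)
5. C_x = -4153/615  [C divides FE with FC:CE = 3/4:1/4]
6. C_y = 13019/2460  [C divides FE with FC:CE = 3/4:1/4]
   → C = (-4153/615, 13019/2460)

C = (-4153/615, 13019/2460)
D = (-1852/205, -511/205)
F = (-3697/615, 104/615)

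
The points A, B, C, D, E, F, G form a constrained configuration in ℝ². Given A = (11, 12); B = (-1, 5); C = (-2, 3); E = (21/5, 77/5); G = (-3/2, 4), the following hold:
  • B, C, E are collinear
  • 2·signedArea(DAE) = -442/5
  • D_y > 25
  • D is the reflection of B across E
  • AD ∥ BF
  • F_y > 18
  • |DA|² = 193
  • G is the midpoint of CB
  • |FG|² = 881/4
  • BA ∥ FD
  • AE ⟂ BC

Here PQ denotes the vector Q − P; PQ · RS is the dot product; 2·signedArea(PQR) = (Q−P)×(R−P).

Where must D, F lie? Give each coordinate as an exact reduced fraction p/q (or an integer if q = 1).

D = (47/5, 129/5)
F = (-13/5, 94/5)

1. D_x = 47/5  [D is the reflection of B across E]
2. D_y = 129/5  [D is the reflection of B across E]
   → D = (47/5, 129/5)
3. F_x = -13/5  [BA ∥ FD ∩ AD ∥ BF]
4. F_y = 94/5  [BA ∥ FD ∩ AD ∥ BF]
   → F = (-13/5, 94/5)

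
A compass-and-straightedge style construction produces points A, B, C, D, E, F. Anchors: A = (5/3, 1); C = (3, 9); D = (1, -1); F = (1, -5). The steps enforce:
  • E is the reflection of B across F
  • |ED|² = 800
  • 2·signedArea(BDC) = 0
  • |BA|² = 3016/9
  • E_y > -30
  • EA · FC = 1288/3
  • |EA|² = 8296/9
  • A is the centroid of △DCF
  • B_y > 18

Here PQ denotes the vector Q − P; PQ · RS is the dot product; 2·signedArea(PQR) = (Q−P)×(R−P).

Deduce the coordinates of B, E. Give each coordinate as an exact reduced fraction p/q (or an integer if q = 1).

1. B_x = 5  [line -10·x + 2·y + 12 = 0 ∩ |BA|² = 3016/9]
2. B_y = 19  [line -10·x + 2·y + 12 = 0 ∩ |BA|² = 3016/9]
   → B = (5, 19)
3. E_x = -3  [E is the reflection of B across F]
4. E_y = -29  [E is the reflection of B across F]
   → E = (-3, -29)

B = (5, 19)
E = (-3, -29)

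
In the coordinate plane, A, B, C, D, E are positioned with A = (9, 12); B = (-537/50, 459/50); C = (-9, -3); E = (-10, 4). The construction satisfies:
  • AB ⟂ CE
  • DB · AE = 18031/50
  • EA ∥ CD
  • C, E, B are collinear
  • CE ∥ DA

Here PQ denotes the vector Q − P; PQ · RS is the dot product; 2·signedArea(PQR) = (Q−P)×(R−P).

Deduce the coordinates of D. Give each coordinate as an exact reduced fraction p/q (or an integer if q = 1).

D = (10, 5)

1. D_x = 10  [CE ∥ DA ∩ EA ∥ CD]
2. D_y = 5  [CE ∥ DA ∩ EA ∥ CD]
   → D = (10, 5)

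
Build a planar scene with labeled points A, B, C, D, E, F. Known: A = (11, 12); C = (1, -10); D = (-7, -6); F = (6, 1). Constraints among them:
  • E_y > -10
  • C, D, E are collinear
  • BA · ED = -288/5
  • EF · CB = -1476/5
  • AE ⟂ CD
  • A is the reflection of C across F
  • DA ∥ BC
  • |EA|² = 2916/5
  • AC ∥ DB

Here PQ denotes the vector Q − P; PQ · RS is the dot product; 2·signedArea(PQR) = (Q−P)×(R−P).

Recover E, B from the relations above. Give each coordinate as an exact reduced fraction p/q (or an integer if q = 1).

1. E_x = 1/5  [C, D, E are collinear ∩ AE ⟂ CD]
2. E_y = -48/5  [C, D, E are collinear ∩ AE ⟂ CD]
   → E = (1/5, -48/5)
3. B_x = -17  [DA ∥ BC ∩ AC ∥ DB]
4. B_y = -28  [DA ∥ BC ∩ AC ∥ DB]
   → B = (-17, -28)

B = (-17, -28)
E = (1/5, -48/5)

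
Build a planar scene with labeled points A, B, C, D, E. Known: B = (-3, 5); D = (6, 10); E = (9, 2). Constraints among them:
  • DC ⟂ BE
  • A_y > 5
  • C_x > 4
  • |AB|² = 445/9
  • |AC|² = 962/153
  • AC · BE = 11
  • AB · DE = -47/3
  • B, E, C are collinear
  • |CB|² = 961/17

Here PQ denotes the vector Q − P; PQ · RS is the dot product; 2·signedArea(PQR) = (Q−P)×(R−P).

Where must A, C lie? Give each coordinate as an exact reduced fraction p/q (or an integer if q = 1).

1. A_x = 4  [line -3·x + 8·y + -100/3 = 0 ∩ |AB|² = 445/9]
2. A_y = 17/3  [line -3·x + 8·y + -100/3 = 0 ∩ |AB|² = 445/9]
   → A = (4, 17/3)
3. C_x = 73/17  [B, E, C are collinear ∩ DC ⟂ BE]
4. C_y = 54/17  [B, E, C are collinear ∩ DC ⟂ BE]
   → C = (73/17, 54/17)

A = (4, 17/3)
C = (73/17, 54/17)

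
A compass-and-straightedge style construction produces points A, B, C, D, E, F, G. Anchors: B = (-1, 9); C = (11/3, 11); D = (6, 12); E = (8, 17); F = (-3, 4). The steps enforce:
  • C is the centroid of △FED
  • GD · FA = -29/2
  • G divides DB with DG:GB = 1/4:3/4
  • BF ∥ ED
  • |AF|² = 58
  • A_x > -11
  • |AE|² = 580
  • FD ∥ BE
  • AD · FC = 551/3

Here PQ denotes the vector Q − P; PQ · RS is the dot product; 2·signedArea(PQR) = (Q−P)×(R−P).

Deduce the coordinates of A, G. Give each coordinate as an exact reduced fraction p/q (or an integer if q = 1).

1. G_x = 17/4  [G divides DB with DG:GB = 1/4:3/4]
2. G_y = 45/4  [G divides DB with DG:GB = 1/4:3/4]
   → G = (17/4, 45/4)
3. A_x = -10  [AD · FC = 551/3 ∩ GD · FA = -29/2]
4. A_y = 1  [AD · FC = 551/3 ∩ GD · FA = -29/2]
   → A = (-10, 1)

A = (-10, 1)
G = (17/4, 45/4)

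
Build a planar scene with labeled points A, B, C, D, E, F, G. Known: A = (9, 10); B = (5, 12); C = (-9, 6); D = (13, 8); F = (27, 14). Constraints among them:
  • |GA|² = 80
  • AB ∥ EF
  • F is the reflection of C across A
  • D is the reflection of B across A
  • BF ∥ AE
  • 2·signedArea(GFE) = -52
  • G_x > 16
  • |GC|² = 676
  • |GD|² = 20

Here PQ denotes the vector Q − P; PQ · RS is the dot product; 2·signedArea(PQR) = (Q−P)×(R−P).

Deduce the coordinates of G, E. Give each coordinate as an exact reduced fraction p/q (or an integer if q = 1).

1. E_x = 31  [AB ∥ EF ∩ BF ∥ AE]
2. E_y = 12  [AB ∥ EF ∩ BF ∥ AE]
   → E = (31, 12)
3. G_x = 17  [line 2·x + 4·y + -58 = 0 ∩ |GA|² = 80]
4. G_y = 6  [line 2·x + 4·y + -58 = 0 ∩ |GA|² = 80]
   → G = (17, 6)

E = (31, 12)
G = (17, 6)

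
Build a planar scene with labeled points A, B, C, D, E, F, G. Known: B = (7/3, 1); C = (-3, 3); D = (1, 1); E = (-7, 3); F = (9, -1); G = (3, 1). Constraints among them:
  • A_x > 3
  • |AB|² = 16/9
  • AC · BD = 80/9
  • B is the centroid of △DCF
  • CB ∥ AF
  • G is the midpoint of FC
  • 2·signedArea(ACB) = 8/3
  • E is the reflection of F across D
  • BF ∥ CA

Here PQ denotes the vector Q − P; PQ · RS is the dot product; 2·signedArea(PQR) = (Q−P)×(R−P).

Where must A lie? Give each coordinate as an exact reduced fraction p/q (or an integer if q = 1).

A = (11/3, 1)

1. A_x = 11/3  [CB ∥ AF ∩ BF ∥ CA]
2. A_y = 1  [CB ∥ AF ∩ BF ∥ CA]
   → A = (11/3, 1)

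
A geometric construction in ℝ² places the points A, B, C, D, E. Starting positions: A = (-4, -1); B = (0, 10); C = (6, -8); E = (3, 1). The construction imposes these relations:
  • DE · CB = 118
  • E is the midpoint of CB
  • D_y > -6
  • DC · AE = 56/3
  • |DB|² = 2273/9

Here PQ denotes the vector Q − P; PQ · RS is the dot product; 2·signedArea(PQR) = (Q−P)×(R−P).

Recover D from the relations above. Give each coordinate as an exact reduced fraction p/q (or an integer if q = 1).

1. D_x = 8/3  [DC · AE = 56/3 ∩ DE · CB = 118]
2. D_y = -17/3  [DC · AE = 56/3 ∩ DE · CB = 118]
   → D = (8/3, -17/3)

D = (8/3, -17/3)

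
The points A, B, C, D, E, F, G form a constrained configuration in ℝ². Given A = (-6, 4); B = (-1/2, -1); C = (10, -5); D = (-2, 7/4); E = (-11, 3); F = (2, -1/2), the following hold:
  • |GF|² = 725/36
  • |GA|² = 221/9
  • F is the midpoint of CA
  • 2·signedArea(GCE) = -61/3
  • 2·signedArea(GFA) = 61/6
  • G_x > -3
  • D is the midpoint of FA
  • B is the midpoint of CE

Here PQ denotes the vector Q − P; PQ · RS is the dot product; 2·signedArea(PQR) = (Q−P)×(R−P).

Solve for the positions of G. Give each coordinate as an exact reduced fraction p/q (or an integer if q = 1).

1. G_x = -7/3  [2·signedArea(GFA) = 61/6 ∩ 2·signedArea(GCE) = -61/3]
2. G_y = 2/3  [2·signedArea(GFA) = 61/6 ∩ 2·signedArea(GCE) = -61/3]
   → G = (-7/3, 2/3)

G = (-7/3, 2/3)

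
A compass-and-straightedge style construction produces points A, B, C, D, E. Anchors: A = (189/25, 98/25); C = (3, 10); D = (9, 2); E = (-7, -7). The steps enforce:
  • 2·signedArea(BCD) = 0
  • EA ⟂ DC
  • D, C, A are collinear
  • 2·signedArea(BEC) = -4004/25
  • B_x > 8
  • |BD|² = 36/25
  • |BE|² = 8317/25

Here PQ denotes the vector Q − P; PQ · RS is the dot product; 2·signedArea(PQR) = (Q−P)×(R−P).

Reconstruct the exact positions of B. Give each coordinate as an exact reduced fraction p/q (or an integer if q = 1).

B = (207/25, 74/25)

1. B_x = 207/25  [2·signedArea(BCD) = 0 ∩ 2·signedArea(BEC) = -4004/25]
2. B_y = 74/25  [2·signedArea(BCD) = 0 ∩ 2·signedArea(BEC) = -4004/25]
   → B = (207/25, 74/25)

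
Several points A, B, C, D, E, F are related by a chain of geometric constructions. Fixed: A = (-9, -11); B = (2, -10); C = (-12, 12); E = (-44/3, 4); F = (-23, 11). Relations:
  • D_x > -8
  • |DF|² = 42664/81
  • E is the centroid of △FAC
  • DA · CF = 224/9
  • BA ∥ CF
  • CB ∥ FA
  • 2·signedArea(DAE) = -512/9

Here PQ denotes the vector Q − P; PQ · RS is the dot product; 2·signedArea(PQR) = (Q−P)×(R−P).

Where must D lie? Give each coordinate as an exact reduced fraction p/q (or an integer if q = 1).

1. D_x = -65/9  [2·signedArea(DAE) = -512/9 ∩ DA · CF = 224/9]
2. D_y = -17/3  [2·signedArea(DAE) = -512/9 ∩ DA · CF = 224/9]
   → D = (-65/9, -17/3)

D = (-65/9, -17/3)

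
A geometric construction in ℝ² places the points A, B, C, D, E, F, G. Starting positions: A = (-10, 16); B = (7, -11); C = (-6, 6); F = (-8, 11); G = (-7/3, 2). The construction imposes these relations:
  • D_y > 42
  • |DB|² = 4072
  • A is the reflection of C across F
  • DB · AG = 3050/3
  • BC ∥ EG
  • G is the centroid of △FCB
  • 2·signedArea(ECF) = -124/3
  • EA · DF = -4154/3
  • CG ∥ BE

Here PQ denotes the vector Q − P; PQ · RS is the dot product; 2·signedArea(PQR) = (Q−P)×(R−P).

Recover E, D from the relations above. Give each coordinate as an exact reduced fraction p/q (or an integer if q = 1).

D = (-27, 43)
E = (32/3, -15)

1. E_x = 32/3  [BC ∥ EG ∩ CG ∥ BE]
2. E_y = -15  [BC ∥ EG ∩ CG ∥ BE]
   → E = (32/3, -15)
3. D_x = -27  [DB · AG = 3050/3 ∩ EA · DF = -4154/3]
4. D_y = 43  [DB · AG = 3050/3 ∩ EA · DF = -4154/3]
   → D = (-27, 43)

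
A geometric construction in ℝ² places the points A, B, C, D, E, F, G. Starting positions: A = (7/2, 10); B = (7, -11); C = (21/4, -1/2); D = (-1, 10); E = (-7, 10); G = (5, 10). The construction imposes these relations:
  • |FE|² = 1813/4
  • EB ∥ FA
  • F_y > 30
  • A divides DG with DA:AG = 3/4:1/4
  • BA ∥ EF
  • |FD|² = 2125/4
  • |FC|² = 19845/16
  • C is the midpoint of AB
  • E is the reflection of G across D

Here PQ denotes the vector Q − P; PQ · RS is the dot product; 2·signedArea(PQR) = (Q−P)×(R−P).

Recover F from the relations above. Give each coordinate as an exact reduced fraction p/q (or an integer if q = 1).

1. F_x = -21/2  [EB ∥ FA ∩ BA ∥ EF]
2. F_y = 31  [EB ∥ FA ∩ BA ∥ EF]
   → F = (-21/2, 31)

F = (-21/2, 31)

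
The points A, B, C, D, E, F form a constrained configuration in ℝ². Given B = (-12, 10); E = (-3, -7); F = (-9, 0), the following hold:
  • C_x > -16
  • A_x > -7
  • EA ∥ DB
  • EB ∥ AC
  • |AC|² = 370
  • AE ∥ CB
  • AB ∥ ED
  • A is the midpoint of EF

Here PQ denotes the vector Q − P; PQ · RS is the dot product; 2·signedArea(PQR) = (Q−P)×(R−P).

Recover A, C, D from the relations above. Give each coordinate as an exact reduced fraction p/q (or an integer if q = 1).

A = (-6, -7/2)
C = (-15, 27/2)
D = (-9, 13/2)

1. A_x = -6  [A is the midpoint of EF]
2. A_y = -7/2  [A is the midpoint of EF]
   → A = (-6, -7/2)
3. C_x = -15  [AE ∥ CB ∩ EB ∥ AC]
4. C_y = 27/2  [AE ∥ CB ∩ EB ∥ AC]
   → C = (-15, 27/2)
5. D_x = -9  [EA ∥ DB ∩ AB ∥ ED]
6. D_y = 13/2  [EA ∥ DB ∩ AB ∥ ED]
   → D = (-9, 13/2)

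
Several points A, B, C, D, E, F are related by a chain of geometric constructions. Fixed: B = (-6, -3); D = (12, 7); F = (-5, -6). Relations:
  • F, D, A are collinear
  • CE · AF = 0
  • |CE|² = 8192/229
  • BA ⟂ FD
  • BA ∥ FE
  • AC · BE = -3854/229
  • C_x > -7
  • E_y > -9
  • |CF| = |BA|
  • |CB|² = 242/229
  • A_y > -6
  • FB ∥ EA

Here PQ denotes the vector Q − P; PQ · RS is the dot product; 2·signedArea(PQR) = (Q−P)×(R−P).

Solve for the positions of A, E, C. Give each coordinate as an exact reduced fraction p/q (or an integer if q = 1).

A = (-958/229, -1231/229)
C = (-1561/229, -830/229)
E = (-729/229, -1918/229)

1. A_x = -958/229  [F, D, A are collinear ∩ BA ⟂ FD]
2. A_y = -1231/229  [F, D, A are collinear ∩ BA ⟂ FD]
   → A = (-958/229, -1231/229)
3. E_x = -729/229  [FB ∥ EA ∩ BA ∥ FE]
4. E_y = -1918/229  [FB ∥ EA ∩ BA ∥ FE]
   → E = (-729/229, -1918/229)
5. C_x = -1561/229  [CE · AF = 0 ∩ AC · BE = -3854/229]
6. C_y = -830/229  [CE · AF = 0 ∩ AC · BE = -3854/229]
   → C = (-1561/229, -830/229)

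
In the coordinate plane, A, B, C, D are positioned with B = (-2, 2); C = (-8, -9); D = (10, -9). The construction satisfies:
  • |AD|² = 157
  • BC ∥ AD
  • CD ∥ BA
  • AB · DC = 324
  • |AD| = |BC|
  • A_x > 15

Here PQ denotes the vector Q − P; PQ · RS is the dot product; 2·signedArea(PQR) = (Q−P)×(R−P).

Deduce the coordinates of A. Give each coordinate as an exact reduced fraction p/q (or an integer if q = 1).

A = (16, 2)

1. A_x = 16  [BC ∥ AD ∩ CD ∥ BA]
2. A_y = 2  [BC ∥ AD ∩ CD ∥ BA]
   → A = (16, 2)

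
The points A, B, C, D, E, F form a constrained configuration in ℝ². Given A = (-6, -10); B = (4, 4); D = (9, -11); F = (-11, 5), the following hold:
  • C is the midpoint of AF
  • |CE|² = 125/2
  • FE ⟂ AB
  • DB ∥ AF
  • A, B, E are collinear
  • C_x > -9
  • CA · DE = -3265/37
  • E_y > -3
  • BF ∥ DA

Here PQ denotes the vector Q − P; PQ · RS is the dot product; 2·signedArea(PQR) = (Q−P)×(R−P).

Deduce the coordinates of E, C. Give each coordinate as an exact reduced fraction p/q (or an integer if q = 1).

C = (-17/2, -5/2)
E = (-22/37, -90/37)

1. E_x = -22/37  [A, B, E are collinear ∩ FE ⟂ AB]
2. E_y = -90/37  [A, B, E are collinear ∩ FE ⟂ AB]
   → E = (-22/37, -90/37)
3. C_x = -17/2  [C is the midpoint of AF]
4. C_y = -5/2  [C is the midpoint of AF]
   → C = (-17/2, -5/2)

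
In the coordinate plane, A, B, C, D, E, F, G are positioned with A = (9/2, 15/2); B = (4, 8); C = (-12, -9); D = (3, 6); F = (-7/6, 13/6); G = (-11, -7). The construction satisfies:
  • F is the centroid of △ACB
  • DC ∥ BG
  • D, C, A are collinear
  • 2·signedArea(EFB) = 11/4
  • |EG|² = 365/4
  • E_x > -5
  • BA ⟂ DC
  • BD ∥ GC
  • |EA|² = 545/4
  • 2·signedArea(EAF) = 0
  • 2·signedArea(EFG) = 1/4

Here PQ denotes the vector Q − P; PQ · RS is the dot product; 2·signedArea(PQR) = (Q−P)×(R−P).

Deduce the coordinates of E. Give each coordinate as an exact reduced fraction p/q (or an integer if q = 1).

E = (-4, -1/2)

1. E_x = -4  [2·signedArea(EAF) = 0 ∩ 2·signedArea(EFG) = 1/4]
2. E_y = -1/2  [2·signedArea(EAF) = 0 ∩ 2·signedArea(EFG) = 1/4]
   → E = (-4, -1/2)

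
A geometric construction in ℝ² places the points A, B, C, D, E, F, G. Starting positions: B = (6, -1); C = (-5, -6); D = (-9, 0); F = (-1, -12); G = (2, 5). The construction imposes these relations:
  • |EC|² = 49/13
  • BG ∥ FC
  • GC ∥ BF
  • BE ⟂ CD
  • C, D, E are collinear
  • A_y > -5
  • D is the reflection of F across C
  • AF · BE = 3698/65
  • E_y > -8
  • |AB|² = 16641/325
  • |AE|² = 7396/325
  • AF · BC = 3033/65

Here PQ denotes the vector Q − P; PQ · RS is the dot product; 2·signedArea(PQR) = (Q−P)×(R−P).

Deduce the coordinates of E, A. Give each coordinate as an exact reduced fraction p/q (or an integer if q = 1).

A = (3/65, -323/65)
E = (-51/13, -99/13)

1. E_x = -51/13  [C, D, E are collinear ∩ BE ⟂ CD]
2. E_y = -99/13  [C, D, E are collinear ∩ BE ⟂ CD]
   → E = (-51/13, -99/13)
3. A_x = 3/65  [AF · BC = 3033/65 ∩ AF · BE = 3698/65]
4. A_y = -323/65  [AF · BC = 3033/65 ∩ AF · BE = 3698/65]
   → A = (3/65, -323/65)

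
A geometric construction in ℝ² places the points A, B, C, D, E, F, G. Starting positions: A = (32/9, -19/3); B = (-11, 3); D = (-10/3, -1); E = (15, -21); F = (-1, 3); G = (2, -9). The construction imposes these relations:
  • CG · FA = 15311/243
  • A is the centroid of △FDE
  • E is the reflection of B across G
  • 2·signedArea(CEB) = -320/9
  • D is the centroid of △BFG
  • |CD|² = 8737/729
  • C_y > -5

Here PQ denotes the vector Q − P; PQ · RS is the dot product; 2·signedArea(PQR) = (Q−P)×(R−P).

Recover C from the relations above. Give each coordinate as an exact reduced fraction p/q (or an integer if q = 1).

C = (-49/27, -37/9)

1. C_x = -49/27  [CG · FA = 15311/243 ∩ 2·signedArea(CEB) = -320/9]
2. C_y = -37/9  [CG · FA = 15311/243 ∩ 2·signedArea(CEB) = -320/9]
   → C = (-49/27, -37/9)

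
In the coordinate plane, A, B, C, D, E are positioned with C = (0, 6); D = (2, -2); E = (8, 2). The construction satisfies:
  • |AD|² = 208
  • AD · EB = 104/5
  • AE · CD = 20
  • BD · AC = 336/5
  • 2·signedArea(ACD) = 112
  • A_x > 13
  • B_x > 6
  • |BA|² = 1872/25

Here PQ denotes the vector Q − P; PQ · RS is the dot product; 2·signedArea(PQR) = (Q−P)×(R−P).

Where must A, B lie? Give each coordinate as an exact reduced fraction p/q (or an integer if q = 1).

1. A_x = 14  [2·signedArea(ACD) = 112 ∩ AE · CD = 20]
2. A_y = 6  [2·signedArea(ACD) = 112 ∩ AE · CD = 20]
   → A = (14, 6)
3. B_x = 34/5  [BD · AC = 336/5 ∩ AD · EB = 104/5]
4. B_y = 6/5  [BD · AC = 336/5 ∩ AD · EB = 104/5]
   → B = (34/5, 6/5)

A = (14, 6)
B = (34/5, 6/5)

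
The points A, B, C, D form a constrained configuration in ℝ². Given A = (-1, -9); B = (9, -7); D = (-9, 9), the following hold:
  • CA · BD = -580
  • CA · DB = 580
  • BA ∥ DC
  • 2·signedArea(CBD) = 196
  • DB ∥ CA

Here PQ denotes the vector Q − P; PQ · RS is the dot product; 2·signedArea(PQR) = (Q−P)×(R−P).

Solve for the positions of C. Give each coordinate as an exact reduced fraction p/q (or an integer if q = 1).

C = (-19, 7)

1. C_x = -19  [DB ∥ CA ∩ BA ∥ DC]
2. C_y = 7  [DB ∥ CA ∩ BA ∥ DC]
   → C = (-19, 7)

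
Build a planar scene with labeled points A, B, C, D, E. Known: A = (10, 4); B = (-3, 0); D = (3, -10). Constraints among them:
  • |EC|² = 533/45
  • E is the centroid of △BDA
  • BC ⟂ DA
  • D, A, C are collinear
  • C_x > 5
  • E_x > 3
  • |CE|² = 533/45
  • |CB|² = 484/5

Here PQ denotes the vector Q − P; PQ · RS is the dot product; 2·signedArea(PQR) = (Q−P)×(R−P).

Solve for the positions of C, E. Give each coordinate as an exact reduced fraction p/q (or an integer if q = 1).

1. C_x = 29/5  [D, A, C are collinear ∩ BC ⟂ DA]
2. C_y = -22/5  [D, A, C are collinear ∩ BC ⟂ DA]
   → C = (29/5, -22/5)
3. E_x = 10/3  [E is the centroid of △BDA]
4. E_y = -2  [E is the centroid of △BDA]
   → E = (10/3, -2)

C = (29/5, -22/5)
E = (10/3, -2)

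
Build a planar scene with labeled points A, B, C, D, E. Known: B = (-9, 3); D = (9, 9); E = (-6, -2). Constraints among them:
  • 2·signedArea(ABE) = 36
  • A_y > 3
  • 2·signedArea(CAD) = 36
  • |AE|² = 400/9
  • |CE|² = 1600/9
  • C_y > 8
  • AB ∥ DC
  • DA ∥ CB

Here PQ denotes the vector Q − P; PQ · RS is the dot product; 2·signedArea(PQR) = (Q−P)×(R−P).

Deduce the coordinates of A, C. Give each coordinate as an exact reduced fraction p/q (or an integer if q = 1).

A = (-2, 10/3)
C = (2, 26/3)

1. A_x = -2  [line 5·x + 3·y + 0 = 0 ∩ |AE|² = 400/9]
2. A_y = 10/3  [line 5·x + 3·y + 0 = 0 ∩ |AE|² = 400/9]
   → A = (-2, 10/3)
3. C_x = 2  [DA ∥ CB ∩ AB ∥ DC]
4. C_y = 26/3  [DA ∥ CB ∩ AB ∥ DC]
   → C = (2, 26/3)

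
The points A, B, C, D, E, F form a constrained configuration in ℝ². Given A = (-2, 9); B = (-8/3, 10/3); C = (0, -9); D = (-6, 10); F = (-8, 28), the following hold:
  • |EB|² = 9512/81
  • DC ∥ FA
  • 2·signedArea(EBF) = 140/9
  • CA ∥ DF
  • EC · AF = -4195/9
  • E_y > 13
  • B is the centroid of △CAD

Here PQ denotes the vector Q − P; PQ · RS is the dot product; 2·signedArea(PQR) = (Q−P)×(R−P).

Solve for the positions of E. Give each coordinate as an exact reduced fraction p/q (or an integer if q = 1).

1. E_x = -50/9  [2·signedArea(EBF) = 140/9 ∩ EC · AF = -4195/9]
2. E_y = 124/9  [2·signedArea(EBF) = 140/9 ∩ EC · AF = -4195/9]
   → E = (-50/9, 124/9)

E = (-50/9, 124/9)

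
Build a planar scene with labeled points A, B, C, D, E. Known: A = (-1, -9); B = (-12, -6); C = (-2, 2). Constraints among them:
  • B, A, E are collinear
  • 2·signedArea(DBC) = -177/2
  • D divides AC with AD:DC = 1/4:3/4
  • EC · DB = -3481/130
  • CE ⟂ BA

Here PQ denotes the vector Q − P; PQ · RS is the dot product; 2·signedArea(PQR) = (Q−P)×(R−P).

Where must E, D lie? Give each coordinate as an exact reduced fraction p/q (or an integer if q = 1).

1. E_x = -307/65  [B, A, E are collinear ∩ CE ⟂ BA]
2. E_y = -519/65  [B, A, E are collinear ∩ CE ⟂ BA]
   → E = (-307/65, -519/65)
3. D_x = -5/4  [D divides AC with AD:DC = 1/4:3/4]
4. D_y = -25/4  [D divides AC with AD:DC = 1/4:3/4]
   → D = (-5/4, -25/4)

D = (-5/4, -25/4)
E = (-307/65, -519/65)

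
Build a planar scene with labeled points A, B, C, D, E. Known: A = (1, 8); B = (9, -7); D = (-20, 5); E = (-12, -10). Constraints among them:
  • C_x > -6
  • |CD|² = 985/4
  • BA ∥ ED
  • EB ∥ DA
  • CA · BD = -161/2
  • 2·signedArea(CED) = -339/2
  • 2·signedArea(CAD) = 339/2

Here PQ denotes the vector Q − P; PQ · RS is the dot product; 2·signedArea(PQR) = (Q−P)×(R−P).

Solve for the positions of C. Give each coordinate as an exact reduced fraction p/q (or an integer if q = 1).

C = (-11/2, -1)

1. C_x = -11/2  [2·signedArea(CED) = -339/2 ∩ 2·signedArea(CAD) = 339/2]
2. C_y = -1  [2·signedArea(CED) = -339/2 ∩ 2·signedArea(CAD) = 339/2]
   → C = (-11/2, -1)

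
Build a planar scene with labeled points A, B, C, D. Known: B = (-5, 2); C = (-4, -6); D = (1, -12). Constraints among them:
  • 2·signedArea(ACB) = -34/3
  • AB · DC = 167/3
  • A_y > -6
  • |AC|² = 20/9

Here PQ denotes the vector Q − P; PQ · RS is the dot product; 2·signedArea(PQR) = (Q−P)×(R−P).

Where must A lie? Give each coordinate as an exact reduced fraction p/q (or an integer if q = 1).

A = (-8/3, -16/3)

1. A_x = -8/3  [2·signedArea(ACB) = -34/3 ∩ AB · DC = 167/3]
2. A_y = -16/3  [2·signedArea(ACB) = -34/3 ∩ AB · DC = 167/3]
   → A = (-8/3, -16/3)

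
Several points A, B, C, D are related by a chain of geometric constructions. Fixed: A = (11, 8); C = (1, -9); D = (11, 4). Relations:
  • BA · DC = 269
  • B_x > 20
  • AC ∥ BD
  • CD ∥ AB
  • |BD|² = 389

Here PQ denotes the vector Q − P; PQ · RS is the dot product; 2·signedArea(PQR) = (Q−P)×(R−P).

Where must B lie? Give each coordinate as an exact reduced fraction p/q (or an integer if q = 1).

B = (21, 21)

1. B_x = 21  [AC ∥ BD ∩ CD ∥ AB]
2. B_y = 21  [AC ∥ BD ∩ CD ∥ AB]
   → B = (21, 21)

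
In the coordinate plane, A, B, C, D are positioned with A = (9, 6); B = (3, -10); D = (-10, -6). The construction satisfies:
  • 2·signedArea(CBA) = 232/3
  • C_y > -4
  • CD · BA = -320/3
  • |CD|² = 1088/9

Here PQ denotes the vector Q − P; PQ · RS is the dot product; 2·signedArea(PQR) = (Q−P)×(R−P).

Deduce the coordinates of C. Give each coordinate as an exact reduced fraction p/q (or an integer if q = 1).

1. C_x = 2/3  [CD · BA = -320/3 ∩ 2·signedArea(CBA) = 232/3]
2. C_y = -10/3  [CD · BA = -320/3 ∩ 2·signedArea(CBA) = 232/3]
   → C = (2/3, -10/3)

C = (2/3, -10/3)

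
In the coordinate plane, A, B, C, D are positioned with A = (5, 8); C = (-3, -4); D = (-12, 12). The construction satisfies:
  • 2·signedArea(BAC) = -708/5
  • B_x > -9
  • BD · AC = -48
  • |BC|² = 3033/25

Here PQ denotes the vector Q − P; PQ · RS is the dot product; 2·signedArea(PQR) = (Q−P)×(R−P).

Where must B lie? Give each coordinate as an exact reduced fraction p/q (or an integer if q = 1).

B = (-42/5, 28/5)

1. B_x = -42/5  [2·signedArea(BAC) = -708/5 ∩ BD · AC = -48]
2. B_y = 28/5  [2·signedArea(BAC) = -708/5 ∩ BD · AC = -48]
   → B = (-42/5, 28/5)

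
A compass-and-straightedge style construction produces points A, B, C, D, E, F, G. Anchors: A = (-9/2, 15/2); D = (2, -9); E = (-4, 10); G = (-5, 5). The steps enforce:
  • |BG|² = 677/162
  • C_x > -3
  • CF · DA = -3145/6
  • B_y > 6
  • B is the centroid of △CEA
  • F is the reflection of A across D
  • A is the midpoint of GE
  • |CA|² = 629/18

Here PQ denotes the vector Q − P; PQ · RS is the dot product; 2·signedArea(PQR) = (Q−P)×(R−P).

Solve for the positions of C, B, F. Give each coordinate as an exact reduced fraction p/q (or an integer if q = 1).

B = (-65/18, 13/2)
C = (-7/3, 2)
F = (17/2, -51/2)

1. F_x = 17/2  [F is the reflection of A across D]
2. F_y = -51/2  [F is the reflection of A across D]
   → F = (17/2, -51/2)
3. C_x = -7/3  [line 13/2·x + -33/2·y + 289/6 = 0 ∩ |CA|² = 629/18]
4. C_y = 2  [line 13/2·x + -33/2·y + 289/6 = 0 ∩ |CA|² = 629/18]
   → C = (-7/3, 2)
5. B_x = -65/18  [B is the centroid of △CEA]
6. B_y = 13/2  [B is the centroid of △CEA]
   → B = (-65/18, 13/2)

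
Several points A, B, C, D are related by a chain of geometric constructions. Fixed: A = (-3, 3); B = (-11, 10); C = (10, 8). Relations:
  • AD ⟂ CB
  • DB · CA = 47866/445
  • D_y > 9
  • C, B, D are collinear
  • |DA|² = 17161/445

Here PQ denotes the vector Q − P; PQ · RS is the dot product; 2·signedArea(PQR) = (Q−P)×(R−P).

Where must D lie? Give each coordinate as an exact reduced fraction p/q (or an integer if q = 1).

1. D_x = -1073/445  [C, B, D are collinear ∩ AD ⟂ CB]
2. D_y = 4086/445  [C, B, D are collinear ∩ AD ⟂ CB]
   → D = (-1073/445, 4086/445)

D = (-1073/445, 4086/445)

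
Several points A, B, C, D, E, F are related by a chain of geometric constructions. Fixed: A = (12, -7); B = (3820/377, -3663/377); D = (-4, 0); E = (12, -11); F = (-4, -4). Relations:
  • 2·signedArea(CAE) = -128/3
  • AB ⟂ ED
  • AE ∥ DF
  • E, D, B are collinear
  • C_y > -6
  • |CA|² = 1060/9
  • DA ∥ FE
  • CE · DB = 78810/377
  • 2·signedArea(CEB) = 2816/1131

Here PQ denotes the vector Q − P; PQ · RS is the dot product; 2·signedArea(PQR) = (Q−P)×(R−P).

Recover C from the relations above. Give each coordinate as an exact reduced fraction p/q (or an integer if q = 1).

C = (4/3, -5)

1. C_x = 4/3  [2·signedArea(CEB) = 2816/1131 ∩ CE · DB = 78810/377]
2. C_y = -5  [2·signedArea(CEB) = 2816/1131 ∩ CE · DB = 78810/377]
   → C = (4/3, -5)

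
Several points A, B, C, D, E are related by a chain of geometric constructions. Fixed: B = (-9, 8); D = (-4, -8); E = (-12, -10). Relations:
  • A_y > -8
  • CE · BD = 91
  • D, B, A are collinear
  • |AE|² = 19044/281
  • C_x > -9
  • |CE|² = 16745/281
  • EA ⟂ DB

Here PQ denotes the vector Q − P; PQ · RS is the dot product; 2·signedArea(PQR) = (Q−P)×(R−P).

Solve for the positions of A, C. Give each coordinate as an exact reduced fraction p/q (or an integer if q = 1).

A = (-1164/281, -2120/281)
C = (-2355/281, -894/281)

1. A_x = -1164/281  [D, B, A are collinear ∩ EA ⟂ DB]
2. A_y = -2120/281  [D, B, A are collinear ∩ EA ⟂ DB]
   → A = (-1164/281, -2120/281)
3. C_x = -2355/281  [line -5·x + 16·y + 9 = 0 ∩ |CE|² = 16745/281]
4. C_y = -894/281  [line -5·x + 16·y + 9 = 0 ∩ |CE|² = 16745/281]
   → C = (-2355/281, -894/281)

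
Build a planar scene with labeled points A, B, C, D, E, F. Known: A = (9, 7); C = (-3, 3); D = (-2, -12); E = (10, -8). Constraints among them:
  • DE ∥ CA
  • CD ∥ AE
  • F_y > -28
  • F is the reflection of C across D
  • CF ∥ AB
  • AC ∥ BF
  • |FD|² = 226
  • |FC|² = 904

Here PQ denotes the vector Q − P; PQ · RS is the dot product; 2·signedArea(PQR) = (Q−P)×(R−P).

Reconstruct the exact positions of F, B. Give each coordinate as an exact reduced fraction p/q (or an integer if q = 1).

1. F_x = -1  [F is the reflection of C across D]
2. F_y = -27  [F is the reflection of C across D]
   → F = (-1, -27)
3. B_x = 11  [AC ∥ BF ∩ CF ∥ AB]
4. B_y = -23  [AC ∥ BF ∩ CF ∥ AB]
   → B = (11, -23)

B = (11, -23)
F = (-1, -27)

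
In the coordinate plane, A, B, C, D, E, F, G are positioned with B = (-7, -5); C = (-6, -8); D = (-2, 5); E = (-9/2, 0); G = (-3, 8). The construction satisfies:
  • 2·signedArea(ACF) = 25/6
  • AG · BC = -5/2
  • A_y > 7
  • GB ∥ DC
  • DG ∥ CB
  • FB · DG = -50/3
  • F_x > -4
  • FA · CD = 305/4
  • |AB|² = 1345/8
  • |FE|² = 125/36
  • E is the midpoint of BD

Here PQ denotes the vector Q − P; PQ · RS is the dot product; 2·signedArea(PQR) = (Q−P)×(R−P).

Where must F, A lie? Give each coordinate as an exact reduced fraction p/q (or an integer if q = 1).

1. F_x = -11/3  [line 1·x + -3·y + 26/3 = 0 ∩ |FE|² = 125/36]
2. F_y = 5/3  [line 1·x + -3·y + 26/3 = 0 ∩ |FE|² = 125/36]
   → F = (-11/3, 5/3)
3. A_x = -11/4  [FA · CD = 305/4 ∩ 2·signedArea(ACF) = 25/6]
4. A_y = 29/4  [FA · CD = 305/4 ∩ 2·signedArea(ACF) = 25/6]
   → A = (-11/4, 29/4)

A = (-11/4, 29/4)
F = (-11/3, 5/3)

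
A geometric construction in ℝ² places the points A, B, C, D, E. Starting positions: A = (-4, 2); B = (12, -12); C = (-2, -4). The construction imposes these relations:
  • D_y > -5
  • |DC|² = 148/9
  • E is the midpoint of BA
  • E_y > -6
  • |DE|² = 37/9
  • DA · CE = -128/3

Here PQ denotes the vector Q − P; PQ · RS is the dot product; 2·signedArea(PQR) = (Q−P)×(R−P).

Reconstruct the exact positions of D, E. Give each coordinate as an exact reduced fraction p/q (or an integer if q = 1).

1. E_x = 4  [E is the midpoint of BA]
2. E_y = -5  [E is the midpoint of BA]
   → E = (4, -5)
3. D_x = 2  [line -6·x + 1·y + 50/3 = 0 ∩ |DC|² = 148/9]
4. D_y = -14/3  [line -6·x + 1·y + 50/3 = 0 ∩ |DC|² = 148/9]
   → D = (2, -14/3)

D = (2, -14/3)
E = (4, -5)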